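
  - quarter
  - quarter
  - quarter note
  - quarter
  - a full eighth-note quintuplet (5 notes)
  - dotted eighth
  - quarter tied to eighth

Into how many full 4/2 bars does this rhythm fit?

One bar of 4/2 = 32 sixteenth notes.
Express everything in sixteenth notes: quarter = 4; quarter = 4; quarter note = 4; quarter = 4; a full eighth-note quintuplet (5 notes) (five quintuplet eighths span one half) = 8; dotted eighth = 3; quarter tied to eighth (quarter + eighth) = 6.
Adding: 4 + 4 + 4 + 4 + 8 + 3 + 6 = 33.
33 ÷ 32 = 1 complete bar with 1 left over.

1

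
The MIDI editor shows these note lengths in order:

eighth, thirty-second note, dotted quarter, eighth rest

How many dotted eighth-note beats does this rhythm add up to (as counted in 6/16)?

3.5

One dotted eighth-note beat = 6 thirty-second notes.
Express everything in thirty-second notes: eighth = 4; thirty-second note = 1; dotted quarter = 12; eighth rest = 4.
Altogether 4 + 1 + 12 + 4 = 21.
21 ÷ 6 = 3.5 beats.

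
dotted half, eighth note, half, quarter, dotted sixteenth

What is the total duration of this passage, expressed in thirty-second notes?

55

Working in thirty-second notes: dotted half = 24; eighth note = 4; half = 16; quarter = 8; dotted sixteenth = 3.
Adding: 24 + 4 + 16 + 8 + 3 = 55 thirty-second notes.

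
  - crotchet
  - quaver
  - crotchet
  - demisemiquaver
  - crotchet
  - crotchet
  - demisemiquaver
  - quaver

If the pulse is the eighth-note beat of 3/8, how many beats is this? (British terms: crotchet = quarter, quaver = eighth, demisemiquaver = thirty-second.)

10.5

One eighth-note beat = 4 thirty-second notes.
Each duration in thirty-second notes: crotchet = 8; quaver = 4; crotchet = 8; demisemiquaver = 1; crotchet = 8; crotchet = 8; demisemiquaver = 1; quaver = 4.
Adding: 8 + 4 + 8 + 1 + 8 + 8 + 1 + 4 = 42.
42 ÷ 4 = 10.5 beats.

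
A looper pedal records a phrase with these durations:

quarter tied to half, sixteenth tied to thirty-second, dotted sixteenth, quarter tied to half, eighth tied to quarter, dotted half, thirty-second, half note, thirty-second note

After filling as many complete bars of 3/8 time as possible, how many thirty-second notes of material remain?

0

One bar of 3/8 = 12 thirty-second notes.
Express everything in thirty-second notes: quarter tied to half (quarter + half) = 24; sixteenth tied to thirty-second (sixteenth + thirty-second) = 3; dotted sixteenth = 3; quarter tied to half (quarter + half) = 24; eighth tied to quarter (eighth + quarter) = 12; dotted half = 24; thirty-second = 1; half note = 16; thirty-second note = 1.
Altogether 24 + 3 + 3 + 24 + 12 + 24 + 1 + 16 + 1 = 108.
108 ÷ 12 = 9 complete bars with 0 thirty-second notes remaining.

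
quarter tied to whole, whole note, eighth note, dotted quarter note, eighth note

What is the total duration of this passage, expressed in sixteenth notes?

Express everything in sixteenth notes: quarter tied to whole (quarter + whole) = 20; whole note = 16; eighth note = 2; dotted quarter note = 6; eighth note = 2.
Sum: 20 + 16 + 2 + 6 + 2 = 46 sixteenth notes.

46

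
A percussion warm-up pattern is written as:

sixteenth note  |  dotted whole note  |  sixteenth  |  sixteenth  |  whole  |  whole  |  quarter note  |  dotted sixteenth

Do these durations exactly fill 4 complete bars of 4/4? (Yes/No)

No

One bar of 4/4 = 32 thirty-second notes, so 4 bars = 128.
Express everything in thirty-second notes: sixteenth note = 2; dotted whole note = 48; sixteenth = 2; sixteenth = 2; whole = 32; whole = 32; quarter note = 8; dotted sixteenth = 3.
Adding: 2 + 48 + 2 + 2 + 32 + 32 + 8 + 3 = 129.
129 exceeds 128, so the answer is No.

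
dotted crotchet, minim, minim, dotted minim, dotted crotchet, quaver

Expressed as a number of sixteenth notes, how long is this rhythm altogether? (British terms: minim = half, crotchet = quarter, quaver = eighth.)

42

Working in sixteenth notes: dotted crotchet = 6; minim = 8; minim = 8; dotted minim = 12; dotted crotchet = 6; quaver = 2.
Total: 6 + 8 + 8 + 12 + 6 + 2 = 42 sixteenth notes.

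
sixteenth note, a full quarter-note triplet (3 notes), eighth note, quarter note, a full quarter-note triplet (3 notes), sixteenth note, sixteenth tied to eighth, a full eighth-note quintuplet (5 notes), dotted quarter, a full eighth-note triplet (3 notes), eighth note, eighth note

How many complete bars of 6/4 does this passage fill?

2

One bar of 6/4 = 24 sixteenth notes.
Express everything in sixteenth notes: sixteenth note = 1; a full quarter-note triplet (3 notes) (three triplet quarters span one half) = 8; eighth note = 2; quarter note = 4; a full quarter-note triplet (3 notes) (three triplet quarters span one half) = 8; sixteenth note = 1; sixteenth tied to eighth (sixteenth + eighth) = 3; a full eighth-note quintuplet (5 notes) (five quintuplet eighths span one half) = 8; dotted quarter = 6; a full eighth-note triplet (3 notes) (three triplet eighths span one quarter) = 4; eighth note = 2; eighth note = 2.
Sum: 1 + 8 + 2 + 4 + 8 + 1 + 3 + 8 + 6 + 4 + 2 + 2 = 49.
49 ÷ 24 = 2 complete bars with 1 left over.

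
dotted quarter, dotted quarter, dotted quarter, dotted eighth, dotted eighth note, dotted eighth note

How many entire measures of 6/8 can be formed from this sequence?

One bar of 6/8 = 12 sixteenth notes.
Convert each value to sixteenth notes: dotted quarter = 6; dotted quarter = 6; dotted quarter = 6; dotted eighth = 3; dotted eighth note = 3; dotted eighth note = 3.
Altogether 6 + 6 + 6 + 3 + 3 + 3 = 27.
27 ÷ 12 = 2 complete bars with 3 left over.

2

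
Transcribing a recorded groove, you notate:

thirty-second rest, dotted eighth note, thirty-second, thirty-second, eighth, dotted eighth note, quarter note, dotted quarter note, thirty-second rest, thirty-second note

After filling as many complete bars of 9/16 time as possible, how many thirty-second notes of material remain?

One bar of 9/16 = 18 thirty-second notes.
In thirty-second notes: thirty-second rest = 1; dotted eighth note = 6; thirty-second = 1; thirty-second = 1; eighth = 4; dotted eighth note = 6; quarter note = 8; dotted quarter note = 12; thirty-second rest = 1; thirty-second note = 1.
Altogether 1 + 6 + 1 + 1 + 4 + 6 + 8 + 12 + 1 + 1 = 41.
41 ÷ 18 = 2 complete bars with 5 thirty-second notes remaining.

5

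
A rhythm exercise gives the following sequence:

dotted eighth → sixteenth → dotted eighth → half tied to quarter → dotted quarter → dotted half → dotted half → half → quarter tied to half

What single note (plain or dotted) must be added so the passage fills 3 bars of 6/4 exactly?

3 bars of 6/4 = 72 sixteenth notes.
Convert each value to sixteenth notes: dotted eighth = 3; sixteenth = 1; dotted eighth = 3; half tied to quarter (half + quarter) = 12; dotted quarter = 6; dotted half = 12; dotted half = 12; half = 8; quarter tied to half (quarter + half) = 12.
Sum: 3 + 1 + 3 + 12 + 6 + 12 + 12 + 8 + 12 = 69.
Remaining: 72 − 69 = 3 sixteenth notes, which is a dotted eighth note.

dotted eighth note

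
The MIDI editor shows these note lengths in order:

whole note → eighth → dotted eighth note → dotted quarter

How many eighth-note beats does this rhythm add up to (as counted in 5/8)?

One eighth-note beat = 2 sixteenth notes.
Express everything in sixteenth notes: whole note = 16; eighth = 2; dotted eighth note = 3; dotted quarter = 6.
Adding: 16 + 2 + 3 + 6 = 27.
27 ÷ 2 = 13.5 beats.

13.5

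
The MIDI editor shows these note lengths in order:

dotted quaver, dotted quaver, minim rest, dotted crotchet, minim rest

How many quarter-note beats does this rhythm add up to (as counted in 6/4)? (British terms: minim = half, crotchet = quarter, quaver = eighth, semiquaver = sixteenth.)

7

One quarter-note beat = 4 sixteenth notes.
Express everything in sixteenth notes: dotted quaver = 3; dotted quaver = 3; minim rest = 8; dotted crotchet = 6; minim rest = 8.
Total: 3 + 3 + 8 + 6 + 8 = 28.
28 ÷ 4 = 7 beats.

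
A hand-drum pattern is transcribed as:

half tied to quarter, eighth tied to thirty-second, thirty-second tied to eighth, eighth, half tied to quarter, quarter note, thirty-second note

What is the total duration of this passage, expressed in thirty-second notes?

Each duration in thirty-second notes: half tied to quarter (half + quarter) = 24; eighth tied to thirty-second (eighth + thirty-second) = 5; thirty-second tied to eighth (thirty-second + eighth) = 5; eighth = 4; half tied to quarter (half + quarter) = 24; quarter note = 8; thirty-second note = 1.
Altogether 24 + 5 + 5 + 4 + 24 + 8 + 1 = 71 thirty-second notes.

71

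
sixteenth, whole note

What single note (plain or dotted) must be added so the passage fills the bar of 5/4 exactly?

The bar of 5/4 = 20 sixteenth notes.
Express everything in sixteenth notes: sixteenth = 1; whole note = 16.
Altogether 1 + 16 = 17.
Remaining: 20 − 17 = 3 sixteenth notes, which is a dotted eighth note.

dotted eighth note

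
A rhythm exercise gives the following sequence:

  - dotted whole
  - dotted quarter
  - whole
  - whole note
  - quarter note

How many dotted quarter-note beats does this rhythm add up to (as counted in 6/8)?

One dotted quarter-note beat = 3 eighth notes.
Each duration in eighth notes: dotted whole = 12; dotted quarter = 3; whole = 8; whole note = 8; quarter note = 2.
Total: 12 + 3 + 8 + 8 + 2 = 33.
33 ÷ 3 = 11 beats.

11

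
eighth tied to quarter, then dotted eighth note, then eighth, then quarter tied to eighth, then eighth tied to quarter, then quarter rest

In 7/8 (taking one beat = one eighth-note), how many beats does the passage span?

13.5

One eighth-note beat = 2 sixteenth notes.
Convert each value to sixteenth notes: eighth tied to quarter (eighth + quarter) = 6; dotted eighth note = 3; eighth = 2; quarter tied to eighth (quarter + eighth) = 6; eighth tied to quarter (eighth + quarter) = 6; quarter rest = 4.
Adding: 6 + 3 + 2 + 6 + 6 + 4 = 27.
27 ÷ 2 = 13.5 beats.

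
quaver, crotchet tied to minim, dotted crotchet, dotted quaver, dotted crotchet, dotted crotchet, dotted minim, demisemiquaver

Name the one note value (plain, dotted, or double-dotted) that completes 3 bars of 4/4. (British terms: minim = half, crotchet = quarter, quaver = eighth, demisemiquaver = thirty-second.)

thirty-second note

3 bars of 4/4 = 96 thirty-second notes.
Convert each value to thirty-second notes: quaver = 4; crotchet tied to minim (crotchet + minim) = 24; dotted crotchet = 12; dotted quaver = 6; dotted crotchet = 12; dotted crotchet = 12; dotted minim = 24; demisemiquaver = 1.
Altogether 4 + 24 + 12 + 6 + 12 + 12 + 24 + 1 = 95.
Remaining: 96 − 95 = 1 thirty-second note, which is a thirty-second note.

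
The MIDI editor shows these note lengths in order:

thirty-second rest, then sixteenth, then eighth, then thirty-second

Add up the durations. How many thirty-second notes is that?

Working in thirty-second notes: thirty-second rest = 1; sixteenth = 2; eighth = 4; thirty-second = 1.
Adding: 1 + 2 + 4 + 1 = 8 thirty-second notes.

8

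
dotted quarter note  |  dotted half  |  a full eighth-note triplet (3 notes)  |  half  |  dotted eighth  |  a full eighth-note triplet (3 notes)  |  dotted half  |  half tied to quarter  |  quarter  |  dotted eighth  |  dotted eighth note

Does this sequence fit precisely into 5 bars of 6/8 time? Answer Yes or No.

One bar of 6/8 = 12 sixteenth notes, so 5 bars = 60.
Convert each value to sixteenth notes: dotted quarter note = 6; dotted half = 12; a full eighth-note triplet (3 notes) (three triplet eighths span one quarter) = 4; half = 8; dotted eighth = 3; a full eighth-note triplet (3 notes) (three triplet eighths span one quarter) = 4; dotted half = 12; half tied to quarter (half + quarter) = 12; quarter = 4; dotted eighth = 3; dotted eighth note = 3.
Adding: 6 + 12 + 4 + 8 + 3 + 4 + 12 + 12 + 4 + 3 + 3 = 71.
71 exceeds 60, so the answer is No.

No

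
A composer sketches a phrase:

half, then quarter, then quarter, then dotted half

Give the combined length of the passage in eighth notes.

In eighth notes: half = 4; quarter = 2; quarter = 2; dotted half = 6.
Sum: 4 + 2 + 2 + 6 = 14 eighth notes.

14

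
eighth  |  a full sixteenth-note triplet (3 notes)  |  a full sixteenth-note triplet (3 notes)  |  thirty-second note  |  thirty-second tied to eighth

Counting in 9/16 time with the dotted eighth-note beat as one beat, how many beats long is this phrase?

3

One dotted eighth-note beat = 6 thirty-second notes.
Each duration in thirty-second notes: eighth = 4; a full sixteenth-note triplet (3 notes) (three triplet sixteenths span one eighth) = 4; a full sixteenth-note triplet (3 notes) (three triplet sixteenths span one eighth) = 4; thirty-second note = 1; thirty-second tied to eighth (thirty-second + eighth) = 5.
Adding: 4 + 4 + 4 + 1 + 5 = 18.
18 ÷ 6 = 3 beats.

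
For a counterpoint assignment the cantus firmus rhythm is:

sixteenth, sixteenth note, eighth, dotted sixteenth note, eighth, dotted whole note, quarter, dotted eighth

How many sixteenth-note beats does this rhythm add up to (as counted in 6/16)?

38.5

One sixteenth-note beat = 2 thirty-second notes.
Express everything in thirty-second notes: sixteenth = 2; sixteenth note = 2; eighth = 4; dotted sixteenth note = 3; eighth = 4; dotted whole note = 48; quarter = 8; dotted eighth = 6.
Adding: 2 + 2 + 4 + 3 + 4 + 48 + 8 + 6 = 77.
77 ÷ 2 = 38.5 beats.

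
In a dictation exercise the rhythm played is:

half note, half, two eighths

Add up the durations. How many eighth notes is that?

10

In eighth notes: half note = 4; half = 4; eighth = 1; eighth = 1.
Altogether 4 + 4 + 1 + 1 = 10 eighth notes.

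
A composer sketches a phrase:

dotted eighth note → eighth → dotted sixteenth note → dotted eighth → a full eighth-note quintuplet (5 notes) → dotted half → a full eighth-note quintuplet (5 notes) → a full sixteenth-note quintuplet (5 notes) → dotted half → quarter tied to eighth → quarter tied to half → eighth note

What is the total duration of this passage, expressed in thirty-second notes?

Convert each value to thirty-second notes: dotted eighth note = 6; eighth = 4; dotted sixteenth note = 3; dotted eighth = 6; a full eighth-note quintuplet (5 notes) (five quintuplet eighths span one half) = 16; dotted half = 24; a full eighth-note quintuplet (5 notes) (five quintuplet eighths span one half) = 16; a full sixteenth-note quintuplet (5 notes) (five quintuplet sixteenths span one quarter) = 8; dotted half = 24; quarter tied to eighth (quarter + eighth) = 12; quarter tied to half (quarter + half) = 24; eighth note = 4.
Total: 6 + 4 + 3 + 6 + 16 + 24 + 16 + 8 + 24 + 12 + 24 + 4 = 147 thirty-second notes.

147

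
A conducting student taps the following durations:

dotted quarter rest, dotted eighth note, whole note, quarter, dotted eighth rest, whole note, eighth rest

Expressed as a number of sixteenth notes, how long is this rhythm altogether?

Each duration in sixteenth notes: dotted quarter rest = 6; dotted eighth note = 3; whole note = 16; quarter = 4; dotted eighth rest = 3; whole note = 16; eighth rest = 2.
Adding: 6 + 3 + 16 + 4 + 3 + 16 + 2 = 50 sixteenth notes.

50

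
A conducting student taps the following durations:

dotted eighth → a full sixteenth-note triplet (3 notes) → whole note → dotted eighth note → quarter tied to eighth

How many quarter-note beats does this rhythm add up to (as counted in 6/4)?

7.5

One quarter-note beat = 4 sixteenth notes.
Each duration in sixteenth notes: dotted eighth = 3; a full sixteenth-note triplet (3 notes) (three triplet sixteenths span one eighth) = 2; whole note = 16; dotted eighth note = 3; quarter tied to eighth (quarter + eighth) = 6.
Total: 3 + 2 + 16 + 3 + 6 = 30.
30 ÷ 4 = 7.5 beats.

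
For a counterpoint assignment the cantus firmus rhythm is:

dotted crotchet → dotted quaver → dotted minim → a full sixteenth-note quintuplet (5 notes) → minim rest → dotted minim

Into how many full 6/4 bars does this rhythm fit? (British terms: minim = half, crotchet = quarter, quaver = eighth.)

One bar of 6/4 = 24 sixteenth notes.
Express everything in sixteenth notes: dotted crotchet = 6; dotted quaver = 3; dotted minim = 12; a full sixteenth-note quintuplet (5 notes) (five quintuplet sixteenths span one quarter) = 4; minim rest = 8; dotted minim = 12.
Sum: 6 + 3 + 12 + 4 + 8 + 12 = 45.
45 ÷ 24 = 1 complete bar with 21 left over.

1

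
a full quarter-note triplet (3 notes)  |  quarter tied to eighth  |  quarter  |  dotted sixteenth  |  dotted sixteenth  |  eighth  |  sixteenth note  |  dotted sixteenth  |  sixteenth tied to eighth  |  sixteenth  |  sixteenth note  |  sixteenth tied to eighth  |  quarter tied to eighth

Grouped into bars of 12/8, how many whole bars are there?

1

One bar of 12/8 = 48 thirty-second notes.
Working in thirty-second notes: a full quarter-note triplet (3 notes) (three triplet quarters span one half) = 16; quarter tied to eighth (quarter + eighth) = 12; quarter = 8; dotted sixteenth = 3; dotted sixteenth = 3; eighth = 4; sixteenth note = 2; dotted sixteenth = 3; sixteenth tied to eighth (sixteenth + eighth) = 6; sixteenth = 2; sixteenth note = 2; sixteenth tied to eighth (sixteenth + eighth) = 6; quarter tied to eighth (quarter + eighth) = 12.
Adding: 16 + 12 + 8 + 3 + 3 + 4 + 2 + 3 + 6 + 2 + 2 + 6 + 12 = 79.
79 ÷ 48 = 1 complete bar with 31 left over.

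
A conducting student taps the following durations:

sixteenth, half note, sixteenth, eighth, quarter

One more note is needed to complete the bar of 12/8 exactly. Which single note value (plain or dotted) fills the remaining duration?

The bar of 12/8 = 24 sixteenth notes.
Convert each value to sixteenth notes: sixteenth = 1; half note = 8; sixteenth = 1; eighth = 2; quarter = 4.
Altogether 1 + 8 + 1 + 2 + 4 = 16.
Remaining: 24 − 16 = 8 sixteenth notes, which is a half note.

half note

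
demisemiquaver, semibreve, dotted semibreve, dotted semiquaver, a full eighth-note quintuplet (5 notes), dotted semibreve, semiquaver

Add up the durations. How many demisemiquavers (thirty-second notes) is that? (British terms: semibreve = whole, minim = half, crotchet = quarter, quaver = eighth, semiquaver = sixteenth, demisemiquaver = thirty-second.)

Each duration in thirty-second notes: demisemiquaver = 1; semibreve = 32; dotted semibreve = 48; dotted semiquaver = 3; a full eighth-note quintuplet (5 notes) (five quintuplet eighths span one half) = 16; dotted semibreve = 48; semiquaver = 2.
Altogether 1 + 32 + 48 + 3 + 16 + 48 + 2 = 150 thirty-second notes.

150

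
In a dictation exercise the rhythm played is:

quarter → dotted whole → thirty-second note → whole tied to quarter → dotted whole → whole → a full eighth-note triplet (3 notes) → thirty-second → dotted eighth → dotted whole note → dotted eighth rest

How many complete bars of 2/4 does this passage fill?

One bar of 2/4 = 16 thirty-second notes.
Working in thirty-second notes: quarter = 8; dotted whole = 48; thirty-second note = 1; whole tied to quarter (whole + quarter) = 40; dotted whole = 48; whole = 32; a full eighth-note triplet (3 notes) (three triplet eighths span one quarter) = 8; thirty-second = 1; dotted eighth = 6; dotted whole note = 48; dotted eighth rest = 6.
Adding: 8 + 48 + 1 + 40 + 48 + 32 + 8 + 1 + 6 + 48 + 6 = 246.
246 ÷ 16 = 15 complete bars with 6 left over.

15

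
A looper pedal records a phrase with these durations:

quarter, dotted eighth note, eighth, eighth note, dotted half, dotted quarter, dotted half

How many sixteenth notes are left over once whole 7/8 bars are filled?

One bar of 7/8 = 14 sixteenth notes.
Working in sixteenth notes: quarter = 4; dotted eighth note = 3; eighth = 2; eighth note = 2; dotted half = 12; dotted quarter = 6; dotted half = 12.
Altogether 4 + 3 + 2 + 2 + 12 + 6 + 12 = 41.
41 ÷ 14 = 2 complete bars with 13 sixteenth notes remaining.

13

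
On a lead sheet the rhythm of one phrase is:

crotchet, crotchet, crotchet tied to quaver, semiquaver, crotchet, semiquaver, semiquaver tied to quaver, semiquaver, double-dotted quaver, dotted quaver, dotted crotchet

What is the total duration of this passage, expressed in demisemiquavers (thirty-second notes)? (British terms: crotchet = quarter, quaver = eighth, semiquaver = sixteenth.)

73

Express everything in thirty-second notes: crotchet = 8; crotchet = 8; crotchet tied to quaver (crotchet + quaver) = 12; semiquaver = 2; crotchet = 8; semiquaver = 2; semiquaver tied to quaver (semiquaver + quaver) = 6; semiquaver = 2; double-dotted quaver = 7; dotted quaver = 6; dotted crotchet = 12.
Altogether 8 + 8 + 12 + 2 + 8 + 2 + 6 + 2 + 7 + 6 + 12 = 73 thirty-second notes.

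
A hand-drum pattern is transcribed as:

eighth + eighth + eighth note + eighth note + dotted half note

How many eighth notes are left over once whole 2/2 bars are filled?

One bar of 2/2 = 8 eighth notes.
Express everything in eighth notes: eighth = 1; eighth = 1; eighth note = 1; eighth note = 1; dotted half note = 6.
Altogether 1 + 1 + 1 + 1 + 6 = 10.
10 ÷ 8 = 1 complete bar with 2 eighth notes remaining.

2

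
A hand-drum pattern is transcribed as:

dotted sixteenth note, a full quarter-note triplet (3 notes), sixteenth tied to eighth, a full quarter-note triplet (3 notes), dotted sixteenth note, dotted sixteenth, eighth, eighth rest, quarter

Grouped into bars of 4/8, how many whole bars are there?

One bar of 4/8 = 16 thirty-second notes.
Each duration in thirty-second notes: dotted sixteenth note = 3; a full quarter-note triplet (3 notes) (three triplet quarters span one half) = 16; sixteenth tied to eighth (sixteenth + eighth) = 6; a full quarter-note triplet (3 notes) (three triplet quarters span one half) = 16; dotted sixteenth note = 3; dotted sixteenth = 3; eighth = 4; eighth rest = 4; quarter = 8.
Sum: 3 + 16 + 6 + 16 + 3 + 3 + 4 + 4 + 8 = 63.
63 ÷ 16 = 3 complete bars with 15 left over.

3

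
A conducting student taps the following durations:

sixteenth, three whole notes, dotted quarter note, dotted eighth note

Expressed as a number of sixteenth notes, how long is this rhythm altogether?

58

Convert each value to sixteenth notes: sixteenth = 1; whole note = 16; whole note = 16; whole note = 16; dotted quarter note = 6; dotted eighth note = 3.
Adding: 1 + 16 + 16 + 16 + 6 + 3 = 58 sixteenth notes.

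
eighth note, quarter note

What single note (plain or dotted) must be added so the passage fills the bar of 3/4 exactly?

dotted quarter note

The bar of 3/4 = 6 eighth notes.
Convert each value to eighth notes: eighth note = 1; quarter note = 2.
Sum: 1 + 2 = 3.
Remaining: 6 − 3 = 3 eighth notes, which is a dotted quarter note.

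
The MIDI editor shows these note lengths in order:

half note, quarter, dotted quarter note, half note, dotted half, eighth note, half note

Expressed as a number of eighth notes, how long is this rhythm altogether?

Working in eighth notes: half note = 4; quarter = 2; dotted quarter note = 3; half note = 4; dotted half = 6; eighth note = 1; half note = 4.
Sum: 4 + 2 + 3 + 4 + 6 + 1 + 4 = 24 eighth notes.

24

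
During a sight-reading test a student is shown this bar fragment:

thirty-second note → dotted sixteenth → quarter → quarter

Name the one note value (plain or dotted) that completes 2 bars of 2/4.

2 bars of 2/4 = 32 thirty-second notes.
Convert each value to thirty-second notes: thirty-second note = 1; dotted sixteenth = 3; quarter = 8; quarter = 8.
Total: 1 + 3 + 8 + 8 = 20.
Remaining: 32 − 20 = 12 thirty-second notes, which is a dotted quarter note.

dotted quarter note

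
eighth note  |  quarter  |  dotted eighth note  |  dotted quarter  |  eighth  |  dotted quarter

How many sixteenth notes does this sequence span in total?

Working in sixteenth notes: eighth note = 2; quarter = 4; dotted eighth note = 3; dotted quarter = 6; eighth = 2; dotted quarter = 6.
Altogether 2 + 4 + 3 + 6 + 2 + 6 = 23 sixteenth notes.

23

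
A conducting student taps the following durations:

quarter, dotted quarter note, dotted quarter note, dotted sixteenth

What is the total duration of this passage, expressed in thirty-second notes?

35

In thirty-second notes: quarter = 8; dotted quarter note = 12; dotted quarter note = 12; dotted sixteenth = 3.
Adding: 8 + 12 + 12 + 3 = 35 thirty-second notes.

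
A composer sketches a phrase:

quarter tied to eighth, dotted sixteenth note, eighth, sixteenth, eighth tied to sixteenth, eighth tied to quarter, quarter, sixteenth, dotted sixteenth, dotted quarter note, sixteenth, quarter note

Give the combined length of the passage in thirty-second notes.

In thirty-second notes: quarter tied to eighth (quarter + eighth) = 12; dotted sixteenth note = 3; eighth = 4; sixteenth = 2; eighth tied to sixteenth (eighth + sixteenth) = 6; eighth tied to quarter (eighth + quarter) = 12; quarter = 8; sixteenth = 2; dotted sixteenth = 3; dotted quarter note = 12; sixteenth = 2; quarter note = 8.
Sum: 12 + 3 + 4 + 2 + 6 + 12 + 8 + 2 + 3 + 12 + 2 + 8 = 74 thirty-second notes.

74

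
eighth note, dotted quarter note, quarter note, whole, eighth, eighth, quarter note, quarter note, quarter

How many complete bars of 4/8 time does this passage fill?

5

One bar of 4/8 = 4 eighth notes.
Each duration in eighth notes: eighth note = 1; dotted quarter note = 3; quarter note = 2; whole = 8; eighth = 1; eighth = 1; quarter note = 2; quarter note = 2; quarter = 2.
Total: 1 + 3 + 2 + 8 + 1 + 1 + 2 + 2 + 2 = 22.
22 ÷ 4 = 5 complete bars with 2 left over.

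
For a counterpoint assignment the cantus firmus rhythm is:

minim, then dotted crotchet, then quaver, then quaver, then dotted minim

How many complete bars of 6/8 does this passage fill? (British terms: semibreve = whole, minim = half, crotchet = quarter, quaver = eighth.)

2

One bar of 6/8 = 6 eighth notes.
In eighth notes: minim = 4; dotted crotchet = 3; quaver = 1; quaver = 1; dotted minim = 6.
Altogether 4 + 3 + 1 + 1 + 6 = 15.
15 ÷ 6 = 2 complete bars with 3 left over.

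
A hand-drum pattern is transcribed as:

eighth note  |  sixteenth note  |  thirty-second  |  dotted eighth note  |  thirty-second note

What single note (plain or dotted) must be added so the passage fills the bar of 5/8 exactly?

dotted eighth note

The bar of 5/8 = 20 thirty-second notes.
Working in thirty-second notes: eighth note = 4; sixteenth note = 2; thirty-second = 1; dotted eighth note = 6; thirty-second note = 1.
Adding: 4 + 2 + 1 + 6 + 1 = 14.
Remaining: 20 − 14 = 6 thirty-second notes, which is a dotted eighth note.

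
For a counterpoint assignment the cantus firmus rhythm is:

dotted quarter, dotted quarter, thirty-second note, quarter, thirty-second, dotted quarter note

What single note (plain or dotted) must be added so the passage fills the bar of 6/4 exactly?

sixteenth note

The bar of 6/4 = 48 thirty-second notes.
Convert each value to thirty-second notes: dotted quarter = 12; dotted quarter = 12; thirty-second note = 1; quarter = 8; thirty-second = 1; dotted quarter note = 12.
Total: 12 + 12 + 1 + 8 + 1 + 12 = 46.
Remaining: 48 − 46 = 2 thirty-second notes, which is a sixteenth note.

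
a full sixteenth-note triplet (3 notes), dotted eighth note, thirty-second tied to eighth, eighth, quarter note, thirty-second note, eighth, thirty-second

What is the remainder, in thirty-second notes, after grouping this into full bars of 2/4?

1

One bar of 2/4 = 16 thirty-second notes.
Express everything in thirty-second notes: a full sixteenth-note triplet (3 notes) (three triplet sixteenths span one eighth) = 4; dotted eighth note = 6; thirty-second tied to eighth (thirty-second + eighth) = 5; eighth = 4; quarter note = 8; thirty-second note = 1; eighth = 4; thirty-second = 1.
Sum: 4 + 6 + 5 + 4 + 8 + 1 + 4 + 1 = 33.
33 ÷ 16 = 2 complete bars with 1 thirty-second note remaining.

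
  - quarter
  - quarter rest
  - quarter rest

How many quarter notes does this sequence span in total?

3

In quarter notes: quarter = 1; quarter rest = 1; quarter rest = 1.
Total: 1 + 1 + 1 = 3 quarter notes.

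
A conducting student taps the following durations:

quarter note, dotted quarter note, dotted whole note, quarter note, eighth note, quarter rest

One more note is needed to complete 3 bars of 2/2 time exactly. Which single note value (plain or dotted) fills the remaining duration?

quarter note

3 bars of 2/2 = 24 eighth notes.
Convert each value to eighth notes: quarter note = 2; dotted quarter note = 3; dotted whole note = 12; quarter note = 2; eighth note = 1; quarter rest = 2.
Adding: 2 + 3 + 12 + 2 + 1 + 2 = 22.
Remaining: 24 − 22 = 2 eighth notes, which is a quarter note.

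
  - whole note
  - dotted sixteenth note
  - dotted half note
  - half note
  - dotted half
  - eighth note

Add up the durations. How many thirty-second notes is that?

Express everything in thirty-second notes: whole note = 32; dotted sixteenth note = 3; dotted half note = 24; half note = 16; dotted half = 24; eighth note = 4.
Total: 32 + 3 + 24 + 16 + 24 + 4 = 103 thirty-second notes.

103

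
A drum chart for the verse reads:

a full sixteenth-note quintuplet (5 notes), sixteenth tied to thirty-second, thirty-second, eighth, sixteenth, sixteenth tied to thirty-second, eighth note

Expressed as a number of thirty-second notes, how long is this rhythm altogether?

Working in thirty-second notes: a full sixteenth-note quintuplet (5 notes) (five quintuplet sixteenths span one quarter) = 8; sixteenth tied to thirty-second (sixteenth + thirty-second) = 3; thirty-second = 1; eighth = 4; sixteenth = 2; sixteenth tied to thirty-second (sixteenth + thirty-second) = 3; eighth note = 4.
Adding: 8 + 3 + 1 + 4 + 2 + 3 + 4 = 25 thirty-second notes.

25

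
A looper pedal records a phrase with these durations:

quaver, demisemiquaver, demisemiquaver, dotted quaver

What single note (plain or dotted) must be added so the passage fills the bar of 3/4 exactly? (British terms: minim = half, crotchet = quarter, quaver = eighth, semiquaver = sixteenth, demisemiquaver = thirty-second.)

dotted quarter note

The bar of 3/4 = 24 thirty-second notes.
Working in thirty-second notes: quaver = 4; demisemiquaver = 1; demisemiquaver = 1; dotted quaver = 6.
Adding: 4 + 1 + 1 + 6 = 12.
Remaining: 24 − 12 = 12 thirty-second notes, which is a dotted quarter note.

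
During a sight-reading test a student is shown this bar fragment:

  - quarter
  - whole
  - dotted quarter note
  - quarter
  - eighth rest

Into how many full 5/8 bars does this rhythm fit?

3

One bar of 5/8 = 5 eighth notes.
In eighth notes: quarter = 2; whole = 8; dotted quarter note = 3; quarter = 2; eighth rest = 1.
Total: 2 + 8 + 3 + 2 + 1 = 16.
16 ÷ 5 = 3 complete bars with 1 left over.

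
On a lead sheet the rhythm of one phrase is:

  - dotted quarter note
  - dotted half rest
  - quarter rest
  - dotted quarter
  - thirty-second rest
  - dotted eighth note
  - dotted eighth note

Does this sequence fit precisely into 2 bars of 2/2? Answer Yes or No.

No

One bar of 2/2 = 32 thirty-second notes, so 2 bars = 64.
Express everything in thirty-second notes: dotted quarter note = 12; dotted half rest = 24; quarter rest = 8; dotted quarter = 12; thirty-second rest = 1; dotted eighth note = 6; dotted eighth note = 6.
Total: 12 + 24 + 8 + 12 + 1 + 6 + 6 = 69.
69 exceeds 64, so the answer is No.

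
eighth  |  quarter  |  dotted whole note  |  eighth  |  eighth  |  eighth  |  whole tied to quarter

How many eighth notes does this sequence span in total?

28

In eighth notes: eighth = 1; quarter = 2; dotted whole note = 12; eighth = 1; eighth = 1; eighth = 1; whole tied to quarter (whole + quarter) = 10.
Altogether 1 + 2 + 12 + 1 + 1 + 1 + 10 = 28 eighth notes.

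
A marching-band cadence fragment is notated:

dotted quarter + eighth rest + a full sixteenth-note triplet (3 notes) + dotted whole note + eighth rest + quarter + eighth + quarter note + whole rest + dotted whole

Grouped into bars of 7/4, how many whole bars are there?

3

One bar of 7/4 = 14 eighth notes.
Working in eighth notes: dotted quarter = 3; eighth rest = 1; a full sixteenth-note triplet (3 notes) (three triplet sixteenths span one eighth) = 1; dotted whole note = 12; eighth rest = 1; quarter = 2; eighth = 1; quarter note = 2; whole rest = 8; dotted whole = 12.
Altogether 3 + 1 + 1 + 12 + 1 + 2 + 1 + 2 + 8 + 12 = 43.
43 ÷ 14 = 3 complete bars with 1 left over.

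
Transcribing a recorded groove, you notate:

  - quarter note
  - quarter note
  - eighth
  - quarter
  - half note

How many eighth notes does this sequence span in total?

Each duration in eighth notes: quarter note = 2; quarter note = 2; eighth = 1; quarter = 2; half note = 4.
Altogether 2 + 2 + 1 + 2 + 4 = 11 eighth notes.

11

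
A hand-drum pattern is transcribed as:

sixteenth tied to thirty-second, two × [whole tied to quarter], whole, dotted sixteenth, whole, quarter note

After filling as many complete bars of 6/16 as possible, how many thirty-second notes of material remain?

2

One bar of 6/16 = 12 thirty-second notes.
Each duration in thirty-second notes: sixteenth tied to thirty-second (sixteenth + thirty-second) = 3; whole tied to quarter (whole + quarter) = 40; whole tied to quarter (whole + quarter) = 40; whole = 32; dotted sixteenth = 3; whole = 32; quarter note = 8.
Total: 3 + 40 + 40 + 32 + 3 + 32 + 8 = 158.
158 ÷ 12 = 13 complete bars with 2 thirty-second notes remaining.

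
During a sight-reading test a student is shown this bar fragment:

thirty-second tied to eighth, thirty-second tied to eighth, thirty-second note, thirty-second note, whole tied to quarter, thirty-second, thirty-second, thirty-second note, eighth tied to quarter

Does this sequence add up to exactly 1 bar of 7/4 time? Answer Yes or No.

No

One bar of 7/4 = 56 thirty-second notes.
Working in thirty-second notes: thirty-second tied to eighth (thirty-second + eighth) = 5; thirty-second tied to eighth (thirty-second + eighth) = 5; thirty-second note = 1; thirty-second note = 1; whole tied to quarter (whole + quarter) = 40; thirty-second = 1; thirty-second = 1; thirty-second note = 1; eighth tied to quarter (eighth + quarter) = 12.
Total: 5 + 5 + 1 + 1 + 40 + 1 + 1 + 1 + 12 = 67.
67 exceeds 56, so the answer is No.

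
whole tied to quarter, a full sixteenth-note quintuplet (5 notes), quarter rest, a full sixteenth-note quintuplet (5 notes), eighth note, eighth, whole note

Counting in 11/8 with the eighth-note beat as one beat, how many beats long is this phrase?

26

One eighth-note beat = 2 sixteenth notes.
Working in sixteenth notes: whole tied to quarter (whole + quarter) = 20; a full sixteenth-note quintuplet (5 notes) (five quintuplet sixteenths span one quarter) = 4; quarter rest = 4; a full sixteenth-note quintuplet (5 notes) (five quintuplet sixteenths span one quarter) = 4; eighth note = 2; eighth = 2; whole note = 16.
Total: 20 + 4 + 4 + 4 + 2 + 2 + 16 = 52.
52 ÷ 2 = 26 beats.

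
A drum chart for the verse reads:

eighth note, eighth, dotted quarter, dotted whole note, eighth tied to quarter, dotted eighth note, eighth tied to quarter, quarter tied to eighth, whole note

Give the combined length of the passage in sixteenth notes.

Express everything in sixteenth notes: eighth note = 2; eighth = 2; dotted quarter = 6; dotted whole note = 24; eighth tied to quarter (eighth + quarter) = 6; dotted eighth note = 3; eighth tied to quarter (eighth + quarter) = 6; quarter tied to eighth (quarter + eighth) = 6; whole note = 16.
Sum: 2 + 2 + 6 + 24 + 6 + 3 + 6 + 6 + 16 = 71 sixteenth notes.

71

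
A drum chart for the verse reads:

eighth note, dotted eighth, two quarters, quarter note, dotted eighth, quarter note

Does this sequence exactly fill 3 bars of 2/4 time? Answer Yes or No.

One bar of 2/4 = 8 sixteenth notes, so 3 bars = 24.
Convert each value to sixteenth notes: eighth note = 2; dotted eighth = 3; quarter = 4; quarter = 4; quarter note = 4; dotted eighth = 3; quarter note = 4.
Altogether 2 + 3 + 4 + 4 + 4 + 3 + 4 = 24.
24 equals 24, so the answer is Yes.

Yes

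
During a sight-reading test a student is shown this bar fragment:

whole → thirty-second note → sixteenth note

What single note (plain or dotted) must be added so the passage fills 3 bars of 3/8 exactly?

thirty-second note

3 bars of 3/8 = 36 thirty-second notes.
Each duration in thirty-second notes: whole = 32; thirty-second note = 1; sixteenth note = 2.
Adding: 32 + 1 + 2 = 35.
Remaining: 36 − 35 = 1 thirty-second note, which is a thirty-second note.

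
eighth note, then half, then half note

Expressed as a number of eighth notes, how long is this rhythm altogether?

Express everything in eighth notes: eighth note = 1; half = 4; half note = 4.
Sum: 1 + 4 + 4 = 9 eighth notes.

9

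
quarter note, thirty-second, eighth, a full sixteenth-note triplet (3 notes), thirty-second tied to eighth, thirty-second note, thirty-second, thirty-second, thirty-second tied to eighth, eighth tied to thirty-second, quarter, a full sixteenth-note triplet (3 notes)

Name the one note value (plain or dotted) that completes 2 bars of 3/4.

2 bars of 3/4 = 48 thirty-second notes.
Working in thirty-second notes: quarter note = 8; thirty-second = 1; eighth = 4; a full sixteenth-note triplet (3 notes) (three triplet sixteenths span one eighth) = 4; thirty-second tied to eighth (thirty-second + eighth) = 5; thirty-second note = 1; thirty-second = 1; thirty-second = 1; thirty-second tied to eighth (thirty-second + eighth) = 5; eighth tied to thirty-second (eighth + thirty-second) = 5; quarter = 8; a full sixteenth-note triplet (3 notes) (three triplet sixteenths span one eighth) = 4.
Total: 8 + 1 + 4 + 4 + 5 + 1 + 1 + 1 + 5 + 5 + 8 + 4 = 47.
Remaining: 48 − 47 = 1 thirty-second note, which is a thirty-second note.

thirty-second note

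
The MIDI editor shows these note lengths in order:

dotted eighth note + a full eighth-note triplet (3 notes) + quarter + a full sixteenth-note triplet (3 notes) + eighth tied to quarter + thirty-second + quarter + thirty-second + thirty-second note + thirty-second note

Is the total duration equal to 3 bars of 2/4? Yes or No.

No

One bar of 2/4 = 16 thirty-second notes, so 3 bars = 48.
Each duration in thirty-second notes: dotted eighth note = 6; a full eighth-note triplet (3 notes) (three triplet eighths span one quarter) = 8; quarter = 8; a full sixteenth-note triplet (3 notes) (three triplet sixteenths span one eighth) = 4; eighth tied to quarter (eighth + quarter) = 12; thirty-second = 1; quarter = 8; thirty-second = 1; thirty-second note = 1; thirty-second note = 1.
Adding: 6 + 8 + 8 + 4 + 12 + 1 + 8 + 1 + 1 + 1 = 50.
50 exceeds 48, so the answer is No.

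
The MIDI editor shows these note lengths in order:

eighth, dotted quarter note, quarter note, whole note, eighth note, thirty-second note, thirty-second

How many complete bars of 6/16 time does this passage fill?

One bar of 6/16 = 12 thirty-second notes.
Working in thirty-second notes: eighth = 4; dotted quarter note = 12; quarter note = 8; whole note = 32; eighth note = 4; thirty-second note = 1; thirty-second = 1.
Total: 4 + 12 + 8 + 32 + 4 + 1 + 1 = 62.
62 ÷ 12 = 5 complete bars with 2 left over.

5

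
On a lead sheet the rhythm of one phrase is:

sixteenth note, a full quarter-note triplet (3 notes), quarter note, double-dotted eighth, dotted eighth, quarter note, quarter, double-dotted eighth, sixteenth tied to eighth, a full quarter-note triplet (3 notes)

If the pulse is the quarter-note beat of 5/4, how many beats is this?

One quarter-note beat = 8 thirty-second notes.
In thirty-second notes: sixteenth note = 2; a full quarter-note triplet (3 notes) (three triplet quarters span one half) = 16; quarter note = 8; double-dotted eighth = 7; dotted eighth = 6; quarter note = 8; quarter = 8; double-dotted eighth = 7; sixteenth tied to eighth (sixteenth + eighth) = 6; a full quarter-note triplet (3 notes) (three triplet quarters span one half) = 16.
Total: 2 + 16 + 8 + 7 + 6 + 8 + 8 + 7 + 6 + 16 = 84.
84 ÷ 8 = 10.5 beats.

10.5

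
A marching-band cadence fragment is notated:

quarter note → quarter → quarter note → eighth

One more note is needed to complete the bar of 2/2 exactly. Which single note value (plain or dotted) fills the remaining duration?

The bar of 2/2 = 8 eighth notes.
Express everything in eighth notes: quarter note = 2; quarter = 2; quarter note = 2; eighth = 1.
Adding: 2 + 2 + 2 + 1 = 7.
Remaining: 8 − 7 = 1 eighth note, which is a eighth note.

eighth note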